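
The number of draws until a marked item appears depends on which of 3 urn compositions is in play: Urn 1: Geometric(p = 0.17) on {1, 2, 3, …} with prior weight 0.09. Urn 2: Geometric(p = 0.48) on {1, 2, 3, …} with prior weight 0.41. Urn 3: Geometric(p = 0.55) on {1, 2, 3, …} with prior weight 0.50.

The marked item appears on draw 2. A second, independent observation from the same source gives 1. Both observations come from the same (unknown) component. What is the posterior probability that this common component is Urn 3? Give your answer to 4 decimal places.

Posterior ∝ prior × likelihood, so P(k | x) ∝ π_k f_k(x); normalise over all components.
Since both observations come from the same component, the likelihood for component k is f_k(x₁)·f_k(x₂).
  L_1 = [0.1411] × [0.17] = 0.023987
  L_2 = [0.2496] × [0.48] = 0.119808
  L_3 = [0.2475] × [0.55] = 0.136125
Multiply by the mixture weights:
  π_1·L_1 = 0.09 × 0.023987 = 0.00215883
  π_2·L_2 = 0.41 × 0.119808 = 0.0491213
  π_3·L_3 = 0.50 × 0.136125 = 0.0680625
Denominator: 0.00215883 + 0.0491213 + 0.0680625 = 0.119343
So the posterior for Urn 3 is 0.0680625 / 0.119343 ≈ 0.5703.

0.5703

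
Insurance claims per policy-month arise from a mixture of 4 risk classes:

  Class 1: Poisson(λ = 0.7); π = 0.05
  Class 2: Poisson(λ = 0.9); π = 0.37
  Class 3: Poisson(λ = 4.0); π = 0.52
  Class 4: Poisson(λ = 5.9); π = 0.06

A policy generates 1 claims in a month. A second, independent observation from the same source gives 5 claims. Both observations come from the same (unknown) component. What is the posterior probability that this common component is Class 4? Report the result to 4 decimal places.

The responsibility of component k is P(Z=k) f_k(x) divided by Σ_j P(Z=j) f_j(x).
Since both observations come from the same component, the likelihood for component k is f_k(x₁)·f_k(x₂).
  L_1 = [e^(−0.7)·0.7^1/1! = 0.34761] × [0.000695509] = 0.000241766
  L_2 = [e^(−0.9)·0.9^1/1! = 0.365913] × [0.00200063] = 0.000732055
  L_3 = [e^(−4.0)·4.0^1/1! = 0.0732626] × [0.156293] = 0.0114505
  L_4 = [e^(−5.9)·5.9^1/1! = 0.0161627] × [0.163208] = 0.00263789
Multiply by the mixture weights:
  P(Z=1)·L_1 = 0.05 × 0.000241766 = 1.20883e-05
  P(Z=2)·L_2 = 0.37 × 0.000732055 = 0.00027086
  P(Z=3)·L_3 = 0.52 × 0.0114505 = 0.00595424
  P(Z=4)·L_4 = 0.06 × 0.00263789 = 0.000158273
Normaliser: 1.20883e-05 + 0.00027086 + 0.00595424 + 0.000158273 = 0.00639546
So the posterior for Class 4 is 0.000158273 / 0.00639546 ≈ 0.0247.

0.0247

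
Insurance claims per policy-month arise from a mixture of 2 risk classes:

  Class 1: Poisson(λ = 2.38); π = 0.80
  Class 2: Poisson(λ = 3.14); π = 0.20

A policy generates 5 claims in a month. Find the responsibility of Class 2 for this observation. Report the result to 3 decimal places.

0.318

By Bayes' theorem, P(k | x) = π_k f_k(x) / Σ_j π_j f_j(x).
Evaluate each component's likelihood at the observed value:
  p_1 = 0.0588956
  p_2 = 0.110099
Unnormalised posteriors:
  π_1·p_1 = 0.80 × 0.0588956 = 0.0471165
  π_2·p_2 = 0.20 × 0.110099 = 0.0220197
Marginal: 0.0471165 + 0.0220197 = 0.0691362
So the posterior for Class 2 is 0.0220197 / 0.0691362 ≈ 0.318.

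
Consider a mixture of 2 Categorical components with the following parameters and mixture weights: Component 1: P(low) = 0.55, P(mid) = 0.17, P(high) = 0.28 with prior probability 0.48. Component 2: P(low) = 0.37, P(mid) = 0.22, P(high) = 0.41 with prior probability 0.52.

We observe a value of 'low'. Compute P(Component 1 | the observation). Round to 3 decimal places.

P(component k | x) = w_k·f_k(x) / marginal(x), where marginal(x) = Σ_j w_j·f_j(x).
Categorical probabilities:
  p_1 = 0.55
  p_2 = 0.37
Weight by the priors:
  w_1·p_1 = 0.48 × 0.55 = 0.264
  w_2·p_2 = 0.52 × 0.37 = 0.1924
Normaliser: 0.264 + 0.1924 = 0.4564
So the posterior for Component 1 is 0.264 / 0.4564 ≈ 0.578.

0.578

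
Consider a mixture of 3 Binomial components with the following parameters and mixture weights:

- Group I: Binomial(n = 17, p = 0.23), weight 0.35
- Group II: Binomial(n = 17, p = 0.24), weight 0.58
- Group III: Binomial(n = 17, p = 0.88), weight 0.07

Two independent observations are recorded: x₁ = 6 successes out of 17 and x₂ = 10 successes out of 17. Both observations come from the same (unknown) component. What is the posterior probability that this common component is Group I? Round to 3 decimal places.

0.279

P(component k | x) = P(Z=k)·f_k(x) / marginal(x), where marginal(x) = Σ_j P(Z=j)·f_j(x).
Since both observations come from the same component, the likelihood for component k is f_k(x₁)·f_k(x₂).
  p_I = [0.103358] × [0.00129297] = 0.000133639
  p_II = [0.115557] × [0.00180585] = 0.000208679
  p_III = [4.27041e-07] × [0.00194075] = 8.28782e-10
Weight by the priors:
  P(Z=I)·p_I = 0.35 × 0.000133639 = 4.67737e-05
  P(Z=II)·p_II = 0.58 × 0.000208679 = 0.000121034
  P(Z=III)·p_III = 0.07 × 8.28782e-10 = 5.80148e-11
Marginal: 4.67737e-05 + 0.000121034 + 5.80148e-11 = 0.000167808
Responsibility of Group I: 4.67737e-05 / 0.000167808 ≈ 0.279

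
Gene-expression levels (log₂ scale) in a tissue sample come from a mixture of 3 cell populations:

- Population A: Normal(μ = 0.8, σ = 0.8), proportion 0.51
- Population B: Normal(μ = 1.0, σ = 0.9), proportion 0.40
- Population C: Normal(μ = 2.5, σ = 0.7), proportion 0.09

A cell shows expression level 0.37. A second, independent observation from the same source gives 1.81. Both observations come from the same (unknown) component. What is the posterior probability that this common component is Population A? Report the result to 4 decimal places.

0.5456

By Bayes' theorem, P(k | x) = P(Z=k) f_k(x) / Σ_j P(Z=j) f_j(x).
Since both observations come from the same component, the likelihood for component k is f_k(x₁)·f_k(x₂).
  p_A = [(1/(0.8·√(2π)))·exp(−(0.37−0.8)²/(2·0.8²)) = 0.498678·exp(-0.14445) = 0.431603] × [0.224754] = 0.0970047
  p_B = [(1/(0.9·√(2π)))·exp(−(0.37−1.0)²/(2·0.9²)) = 0.443269·exp(-0.24500) = 0.346949] × [0.29565] = 0.102576
  p_C = [(1/(0.7·√(2π)))·exp(−(0.37−2.5)²/(2·0.7²)) = 0.569918·exp(-4.62949) = 0.00556225] × [0.35061] = 0.00195018
Prior × likelihood for each component:
  P(Z=A)·p_A = 0.51 × 0.0970047 = 0.0494724
  P(Z=B)·p_B = 0.40 × 0.102576 = 0.0410302
  P(Z=C)·p_C = 0.09 × 0.00195018 = 0.000175516
Marginal: 0.0494724 + 0.0410302 + 0.000175516 = 0.0906781
So the posterior for Population A is 0.0494724 / 0.0906781 ≈ 0.5456.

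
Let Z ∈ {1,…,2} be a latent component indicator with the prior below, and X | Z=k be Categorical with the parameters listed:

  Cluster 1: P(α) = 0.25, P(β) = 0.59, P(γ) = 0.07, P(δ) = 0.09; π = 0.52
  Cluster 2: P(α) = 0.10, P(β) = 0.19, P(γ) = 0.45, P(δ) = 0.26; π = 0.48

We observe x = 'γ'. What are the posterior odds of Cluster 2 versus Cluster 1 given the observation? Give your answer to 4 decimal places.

5.9341

Since P(k|x) ∝ w_k f_k(x), the posterior odds are w_i f_i(x) / (w_j f_j(x)).
Evaluate each component's likelihood at the observed value:
  p_1 = 0.07
  p_2 = 0.45
0.216 / 0.0364 ≈ 5.9341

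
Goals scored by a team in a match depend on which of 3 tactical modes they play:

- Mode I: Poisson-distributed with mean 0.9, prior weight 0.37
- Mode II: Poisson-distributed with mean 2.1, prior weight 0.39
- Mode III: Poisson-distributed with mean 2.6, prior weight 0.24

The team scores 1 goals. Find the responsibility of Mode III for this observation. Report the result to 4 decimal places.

0.1643

By Bayes' theorem, P(k | x) = P(Z=k) f_k(x) / Σ_j P(Z=j) f_j(x).
Poisson probabilities:
  L_I = e^(−0.9)·0.9^1/1! = 0.365913
  L_II = e^(−2.1)·2.1^1/1! = 0.257158
  L_III = e^(−2.6)·2.6^1/1! = 0.193111
Weight by the priors:
  P(Z=I)·L_I = 0.37 × 0.365913 = 0.135388
  P(Z=II)·L_II = 0.39 × 0.257158 = 0.100292
  P(Z=III)·L_III = 0.24 × 0.193111 = 0.0463467
Denominator: 0.135388 + 0.100292 + 0.0463467 = 0.282026
Responsibility of Mode III: 0.0463467 / 0.282026 ≈ 0.1643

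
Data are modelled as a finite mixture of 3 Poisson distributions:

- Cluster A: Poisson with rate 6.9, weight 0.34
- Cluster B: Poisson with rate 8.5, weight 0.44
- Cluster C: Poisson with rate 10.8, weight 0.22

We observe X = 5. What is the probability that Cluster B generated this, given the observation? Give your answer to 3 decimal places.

The responsibility of component k is P(Z=k) f_k(x) divided by Σ_j P(Z=j) f_j(x).
Component likelihoods at x = 5:
  f_A = e^(−6.9)·6.9^5/5! = 0.131351
  f_B = e^(−8.5)·8.5^5/5! = 0.0752333
  f_C = e^(−10.8)·10.8^5/5! = 0.024978
Multiply by the mixture weights:
  P(Z=A)·f_A = 0.34 × 0.131351 = 0.0446592
  P(Z=B)·f_B = 0.44 × 0.0752333 = 0.0331027
  P(Z=C)·f_C = 0.22 × 0.024978 = 0.00549515
Denominator: 0.0446592 + 0.0331027 + 0.00549515 = 0.083257
P(Cluster B | data) = 0.0331027 / 0.083257 ≈ 0.398

0.398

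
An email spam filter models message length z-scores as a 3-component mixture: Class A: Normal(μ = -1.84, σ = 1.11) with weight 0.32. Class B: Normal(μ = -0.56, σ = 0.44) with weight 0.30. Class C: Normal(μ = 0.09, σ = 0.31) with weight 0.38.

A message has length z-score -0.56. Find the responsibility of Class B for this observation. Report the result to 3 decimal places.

0.706

Apply Bayes' rule: the posterior for each component is proportional to its prior times its likelihood at x.
Normal densities:
  f_A = 0.184856
  f_B = 0.906687
  f_C = 0.142846
Prior × likelihood for each component:
  π_A·f_A = 0.32 × 0.184856 = 0.0591538
  π_B·f_B = 0.30 × 0.906687 = 0.272006
  π_C·f_C = 0.38 × 0.142846 = 0.0542816
Sum: 0.0591538 + 0.272006 + 0.0542816 = 0.385441
Responsibility of Class B: 0.272006 / 0.385441 ≈ 0.706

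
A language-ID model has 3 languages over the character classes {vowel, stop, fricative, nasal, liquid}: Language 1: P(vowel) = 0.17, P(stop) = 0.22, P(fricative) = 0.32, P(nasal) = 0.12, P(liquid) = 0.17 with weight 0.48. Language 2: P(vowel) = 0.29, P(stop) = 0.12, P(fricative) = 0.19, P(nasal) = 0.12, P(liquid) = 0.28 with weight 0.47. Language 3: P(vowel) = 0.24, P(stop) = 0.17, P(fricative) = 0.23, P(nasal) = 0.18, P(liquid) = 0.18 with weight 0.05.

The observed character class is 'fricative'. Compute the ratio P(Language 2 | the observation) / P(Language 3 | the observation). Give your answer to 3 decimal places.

7.765

Only the two components matter; the odds are (P(Z=i) f_i(x)) / (P(Z=j) f_j(x)).
Evaluate each component's likelihood at the observed value:
  p_1 = P(fricative | comp) = 0.32
  p_2 = P(fricative | comp) = 0.19
  p_3 = P(fricative | comp) = 0.23
Odds = (0.47/0.05) × (0.19/0.23) = 9.4 × 0.826087 ≈ 7.765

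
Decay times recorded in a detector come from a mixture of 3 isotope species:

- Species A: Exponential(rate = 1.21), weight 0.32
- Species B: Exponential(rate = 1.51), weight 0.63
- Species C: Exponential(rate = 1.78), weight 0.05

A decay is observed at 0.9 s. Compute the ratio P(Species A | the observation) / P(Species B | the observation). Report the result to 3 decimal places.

Since P(k|x) ∝ w_k f_k(x), the posterior odds are w_i f_i(x) / (w_j f_j(x)).
Evaluate each component's likelihood at the observed value:
  p_A = 0.407229
  p_B = 0.387946
  p_C = 0.358658
0.130313 / 0.244406 ≈ 0.533

0.533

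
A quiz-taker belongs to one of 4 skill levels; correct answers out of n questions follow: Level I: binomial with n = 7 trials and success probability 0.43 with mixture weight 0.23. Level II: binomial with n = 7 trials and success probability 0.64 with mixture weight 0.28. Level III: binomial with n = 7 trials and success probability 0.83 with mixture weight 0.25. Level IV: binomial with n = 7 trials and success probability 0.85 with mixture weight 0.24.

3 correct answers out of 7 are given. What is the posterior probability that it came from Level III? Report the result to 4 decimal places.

0.0356

The responsibility of component k is π_k f_k(x) divided by Σ_j π_j f_j(x).
Binomial probabilities:
  p_I = C(7,3)·0.43^3·0.57^4 = 35·0.079507·0.10556 = 0.293747
  p_II = C(7,3)·0.64^3·0.36^4 = 35·0.262144·0.0167962 = 0.154105
  p_III = C(7,3)·0.83^3·0.17^4 = 35·0.571787·0.00083521 = 0.0167147
  p_IV = C(7,3)·0.85^3·0.15^4 = 35·0.614125·0.00050625 = 0.0108815
Weight by the priors:
  π_I·p_I = 0.23 × 0.293747 = 0.0675617
  π_II·p_II = 0.28 × 0.154105 = 0.0431495
  π_III·p_III = 0.25 × 0.0167147 = 0.00417867
  π_IV·p_IV = 0.24 × 0.0108815 = 0.00261157
Marginal: 0.0675617 + 0.0431495 + 0.00417867 + 0.00261157 = 0.117501
Responsibility of Level III: 0.00417867 / 0.117501 ≈ 0.0356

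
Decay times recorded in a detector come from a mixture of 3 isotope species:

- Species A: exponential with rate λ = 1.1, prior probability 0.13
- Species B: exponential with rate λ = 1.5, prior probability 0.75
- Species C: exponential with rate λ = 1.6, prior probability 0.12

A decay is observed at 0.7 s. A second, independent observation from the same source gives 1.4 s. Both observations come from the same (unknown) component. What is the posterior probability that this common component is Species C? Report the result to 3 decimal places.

By Bayes' theorem, P(k | x) = π_k f_k(x) / Σ_j π_j f_j(x).
Since both observations come from the same component, the likelihood for component k is f_k(x₁)·f_k(x₂).
  p_A = [0.509314] × [0.235819] = 0.120106
  p_B = [0.524907] × [0.183685] = 0.0964173
  p_C = [0.522048] × [0.170334] = 0.0889223
Unnormalised posteriors:
  π_A·p_A = 0.13 × 0.120106 = 0.0156138
  π_B·p_B = 0.75 × 0.0964173 = 0.072313
  π_C·p_C = 0.12 × 0.0889223 = 0.0106707
Normaliser: 0.0156138 + 0.072313 + 0.0106707 = 0.0985974
P(Species C | x) ≈ 0.108

0.108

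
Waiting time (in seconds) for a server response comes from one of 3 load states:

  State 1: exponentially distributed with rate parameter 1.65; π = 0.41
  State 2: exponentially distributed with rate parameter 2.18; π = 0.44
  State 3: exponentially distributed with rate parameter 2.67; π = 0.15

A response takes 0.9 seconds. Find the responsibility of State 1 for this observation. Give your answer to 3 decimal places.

Apply Bayes' rule: the posterior for each component is proportional to its prior times its likelihood at x.
Evaluate each component's likelihood at the observed value:
  L_1 = 1.65·e^(−1.65·0.9) = 1.65·e^(−1.4850) = 0.373729
  L_2 = 2.18·e^(−2.18·0.9) = 2.18·e^(−1.9620) = 0.306458
  L_3 = 2.67·e^(−2.67·0.9) = 2.67·e^(−2.4030) = 0.241491
Unnormalised posteriors:
  π_1·L_1 = 0.41 × 0.373729 = 0.153229
  π_2·L_2 = 0.44 × 0.306458 = 0.134841
  π_3·L_3 = 0.15 × 0.241491 = 0.0362237
Normaliser: 0.153229 + 0.134841 + 0.0362237 = 0.324294
P(State 1 | 0.9 seconds) = 0.153229 / 0.324294 ≈ 0.472

0.472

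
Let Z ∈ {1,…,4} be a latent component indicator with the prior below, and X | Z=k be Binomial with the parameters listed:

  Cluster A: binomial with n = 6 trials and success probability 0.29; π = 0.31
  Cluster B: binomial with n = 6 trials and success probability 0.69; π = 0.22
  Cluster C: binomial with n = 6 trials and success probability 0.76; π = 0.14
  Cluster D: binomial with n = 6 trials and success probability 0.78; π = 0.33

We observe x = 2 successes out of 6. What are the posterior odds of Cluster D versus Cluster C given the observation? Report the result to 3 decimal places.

Since P(k|x) ∝ w_k f_k(x), the posterior odds are w_i f_i(x) / (w_j f_j(x)).
Evaluate each component's likelihood at the observed value:
  L_A = C(6,2)·0.29^2·0.71^4 = 15·0.0841·0.254117 = 0.320568
  L_B = C(6,2)·0.69^2·0.31^4 = 15·0.4761·0.00923521 = 0.0659533
  L_C = C(6,2)·0.76^2·0.24^4 = 15·0.5776·0.00331776 = 0.0287451
  L_D = C(6,2)·0.78^2·0.22^4 = 15·0.6084·0.00234256 = 0.0213782
Posterior odds = (w_D·L_D) / (w_C·L_C) = (0.33·0.0213782) / (0.14·0.0287451) = 0.00705481 / 0.00402431 ≈ 1.753

1.753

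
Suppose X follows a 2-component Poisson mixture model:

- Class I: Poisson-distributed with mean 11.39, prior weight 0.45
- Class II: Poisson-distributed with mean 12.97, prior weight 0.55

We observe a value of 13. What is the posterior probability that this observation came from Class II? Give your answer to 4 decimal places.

0.5767

The responsibility of component k is π_k f_k(x) divided by Σ_j π_j f_j(x).
Poisson probabilities:
  f_I = 0.0986084
  f_II = 0.109936
Multiply by the mixture weights:
  π_I·f_I = 0.45 × 0.0986084 = 0.0443738
  π_II·f_II = 0.55 × 0.109936 = 0.0604648
Marginal: 0.0443738 + 0.0604648 = 0.104839
P(Class II | x) ≈ 0.5767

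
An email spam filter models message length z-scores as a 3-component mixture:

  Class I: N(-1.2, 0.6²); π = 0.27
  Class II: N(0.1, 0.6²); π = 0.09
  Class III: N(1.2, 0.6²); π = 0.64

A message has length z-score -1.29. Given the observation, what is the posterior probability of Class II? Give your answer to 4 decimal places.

The responsibility of component k is w_k f_k(x) divided by Σ_j w_j f_j(x).
Component likelihoods at x = -1.29:
  L_I = 0.657466
  L_II = 0.0454299
  L_III = 0.000121043
Multiply by the mixture weights:
  w_I·L_I = 0.27 × 0.657466 = 0.177516
  w_II·L_II = 0.09 × 0.0454299 = 0.00408869
  w_III·L_III = 0.64 × 0.000121043 = 7.74677e-05
Sum: 0.177516 + 0.00408869 + 7.74677e-05 = 0.181682
Responsibility of Class II: 0.00408869 / 0.181682 ≈ 0.0225

0.0225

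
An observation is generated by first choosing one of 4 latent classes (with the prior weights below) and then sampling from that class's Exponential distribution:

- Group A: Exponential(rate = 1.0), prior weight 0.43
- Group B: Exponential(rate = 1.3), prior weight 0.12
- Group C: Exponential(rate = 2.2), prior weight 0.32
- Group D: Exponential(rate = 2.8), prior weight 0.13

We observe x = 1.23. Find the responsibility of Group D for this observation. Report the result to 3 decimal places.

0.054

Apply Bayes' rule: the posterior for each component is proportional to its prior times its likelihood at x.
Exponential densities:
  L_A = 1.0·e^(−1.0·1.23) = 1.0·e^(−1.2300) = 0.292293
  L_B = 1.3·e^(−1.3·1.23) = 1.3·e^(−1.5990) = 0.262728
  L_C = 2.2·e^(−2.2·1.23) = 2.2·e^(−2.7060) = 0.146968
  L_D = 2.8·e^(−2.8·1.23) = 2.8·e^(−3.4440) = 0.0894227
Multiply by the mixture weights:
  w_A·L_A = 0.43 × 0.292293 = 0.125686
  w_B·L_B = 0.12 × 0.262728 = 0.0315274
  w_C·L_C = 0.32 × 0.146968 = 0.0470297
  w_D·L_D = 0.13 × 0.0894227 = 0.011625
Denominator: 0.125686 + 0.0315274 + 0.0470297 + 0.011625 = 0.215868
Responsibility of Group D: 0.011625 / 0.215868 ≈ 0.054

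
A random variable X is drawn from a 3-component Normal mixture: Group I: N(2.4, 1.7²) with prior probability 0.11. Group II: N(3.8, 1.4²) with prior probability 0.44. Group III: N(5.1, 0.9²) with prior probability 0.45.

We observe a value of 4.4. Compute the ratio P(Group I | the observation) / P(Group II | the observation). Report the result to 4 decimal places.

Since P(k|x) ∝ π_k f_k(x), the posterior odds are π_i f_i(x) / (π_j f_j(x)).
Evaluate each component's likelihood at the observed value:
  f_I = (1/(1.7·√(2π)))·exp(−(4.4−2.4)²/(2·1.7²)) = 0.234672·exp(-0.69204) = 0.117466
  f_II = (1/(1.4·√(2π)))·exp(−(4.4−3.8)²/(2·1.4²)) = 0.284959·exp(-0.09184) = 0.259955
  f_III = (1/(0.9·√(2π)))·exp(−(4.4−5.1)²/(2·0.9²)) = 0.443269·exp(-0.30247) = 0.327572
Odds = (0.11/0.44) × (0.117466/0.259955) = 0.25 × 0.45187 ≈ 0.1130

0.1130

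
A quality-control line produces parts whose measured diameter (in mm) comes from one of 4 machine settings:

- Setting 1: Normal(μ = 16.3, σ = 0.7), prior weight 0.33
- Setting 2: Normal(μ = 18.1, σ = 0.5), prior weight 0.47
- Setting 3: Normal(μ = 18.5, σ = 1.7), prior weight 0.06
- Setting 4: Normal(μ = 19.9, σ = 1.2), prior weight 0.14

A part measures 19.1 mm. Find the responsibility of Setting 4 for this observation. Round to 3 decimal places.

P(component k | x) = w_k·f_k(x) / marginal(x), where marginal(x) = Σ_j w_j·f_j(x).
Normal densities:
  L_1 = 0.000191186
  L_2 = 0.107982
  L_3 = 0.220502
  L_4 = 0.266207
Unnormalised posteriors:
  w_1·L_1 = 0.33 × 0.000191186 = 6.30914e-05
  w_2·L_2 = 0.47 × 0.107982 = 0.0507515
  w_3·L_3 = 0.06 × 0.220502 = 0.0132301
  w_4·L_4 = 0.14 × 0.266207 = 0.0372689
Marginal: 6.30914e-05 + 0.0507515 + 0.0132301 + 0.0372689 = 0.101314
So the posterior for Setting 4 is 0.0372689 / 0.101314 ≈ 0.368.

0.368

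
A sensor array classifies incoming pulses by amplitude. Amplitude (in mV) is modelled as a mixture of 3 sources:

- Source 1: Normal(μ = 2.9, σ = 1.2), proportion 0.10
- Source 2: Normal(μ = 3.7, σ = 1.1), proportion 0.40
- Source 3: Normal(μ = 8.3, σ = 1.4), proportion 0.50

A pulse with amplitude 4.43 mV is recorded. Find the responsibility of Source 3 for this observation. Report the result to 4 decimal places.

By Bayes' theorem, P(k | x) = π_k f_k(x) / Σ_j π_j f_j(x).
Evaluate each component's likelihood at the observed value:
  p_1 = 0.147479
  p_2 = 0.290993
  p_3 = 0.00624454
Multiply by the mixture weights:
  π_1·p_1 = 0.10 × 0.147479 = 0.0147479
  π_2·p_2 = 0.40 × 0.290993 = 0.116397
  π_3·p_3 = 0.50 × 0.00624454 = 0.00312227
Marginal: 0.0147479 + 0.116397 + 0.00312227 = 0.134267
So the posterior for Source 3 is 0.00312227 / 0.134267 ≈ 0.0233.

0.0233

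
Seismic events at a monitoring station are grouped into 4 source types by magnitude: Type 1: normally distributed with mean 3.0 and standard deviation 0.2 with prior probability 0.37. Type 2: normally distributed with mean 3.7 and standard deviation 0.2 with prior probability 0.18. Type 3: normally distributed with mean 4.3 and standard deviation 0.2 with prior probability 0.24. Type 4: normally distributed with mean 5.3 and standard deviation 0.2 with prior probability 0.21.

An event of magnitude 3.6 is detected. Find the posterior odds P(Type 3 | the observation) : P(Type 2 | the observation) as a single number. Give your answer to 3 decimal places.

Only the two components matter; the odds are (P(Z=i) f_i(x)) / (P(Z=j) f_j(x)).
Normal densities:
  L_1 = 0.0221592
  L_2 = 1.76033
  L_3 = 0.00436341
  L_4 = 4.08312e-16
Posterior odds = (P(Z=3)·L_3) / (P(Z=2)·L_2) = (0.24·0.00436341) / (0.18·1.76033) = 0.00104722 / 0.316859 ≈ 0.003

0.003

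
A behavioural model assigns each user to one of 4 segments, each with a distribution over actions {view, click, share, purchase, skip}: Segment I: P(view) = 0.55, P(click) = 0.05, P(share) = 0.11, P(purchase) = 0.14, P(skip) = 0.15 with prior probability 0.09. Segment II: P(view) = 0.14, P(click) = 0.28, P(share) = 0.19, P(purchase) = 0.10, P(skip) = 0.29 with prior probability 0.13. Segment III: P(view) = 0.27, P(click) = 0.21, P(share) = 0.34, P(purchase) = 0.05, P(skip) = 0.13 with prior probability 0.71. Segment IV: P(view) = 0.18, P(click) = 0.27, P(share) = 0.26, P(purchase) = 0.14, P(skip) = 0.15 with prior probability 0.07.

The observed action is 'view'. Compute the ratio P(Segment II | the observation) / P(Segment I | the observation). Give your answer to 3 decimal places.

Since P(k|x) ∝ P(Z=k) f_k(x), the posterior odds are P(Z=i) f_i(x) / (P(Z=j) f_j(x)).
Evaluate each component's likelihood at the observed value:
  f_I = P(view | comp) = 0.55
  f_II = P(view | comp) = 0.14
  f_III = P(view | comp) = 0.27
  f_IV = P(view | comp) = 0.18
Odds = (0.13/0.09) × (0.14/0.55) = 1.44444 × 0.254545 ≈ 0.368

0.368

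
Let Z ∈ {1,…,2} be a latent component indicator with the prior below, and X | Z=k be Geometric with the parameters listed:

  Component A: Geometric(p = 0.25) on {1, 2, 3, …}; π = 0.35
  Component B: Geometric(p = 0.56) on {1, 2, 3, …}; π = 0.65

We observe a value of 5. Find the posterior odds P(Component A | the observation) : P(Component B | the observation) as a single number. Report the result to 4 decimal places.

Posterior odds = (w_i f_i(x)) / (w_j f_j(x)); the normalising sum cancels.
Evaluate each component's likelihood at the observed value:
  f_A = 0.25·(1−0.25)^4 = 0.25·0.316406 = 0.0791016
  f_B = 0.56·(1−0.56)^4 = 0.56·0.037481 = 0.0209893
Posterior odds = (w_A·f_A) / (w_B·f_B) = (0.35·0.0791016) / (0.65·0.0209893) = 0.0276855 / 0.0136431 ≈ 2.0293

2.0293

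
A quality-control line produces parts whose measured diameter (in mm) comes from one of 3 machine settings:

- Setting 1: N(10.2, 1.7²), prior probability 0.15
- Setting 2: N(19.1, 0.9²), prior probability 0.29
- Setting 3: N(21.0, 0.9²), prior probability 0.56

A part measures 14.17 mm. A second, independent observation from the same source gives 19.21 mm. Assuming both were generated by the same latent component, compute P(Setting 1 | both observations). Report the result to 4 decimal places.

0.0243

By Bayes' theorem, P(k | x) = w_k f_k(x) / Σ_j w_j f_j(x).
Since both observations come from the same component, the likelihood for component k is f_k(x₁)·f_k(x₂).
  p_1 = [0.0153542] × [1.8655e-07] = 2.86433e-09
  p_2 = [1.35188e-07] × [0.439971] = 5.94786e-08
  p_3 = [1.38322e-13] × [0.0613342] = 8.48384e-15
Unnormalised posteriors:
  w_1·p_1 = 0.15 × 2.86433e-09 = 4.29649e-10
  w_2·p_2 = 0.29 × 5.94786e-08 = 1.72488e-08
  w_3·p_3 = 0.56 × 8.48384e-15 = 4.75095e-15
Evidence: 4.29649e-10 + 1.72488e-08 + 4.75095e-15 = 1.76784e-08
Responsibility of Setting 1: 4.29649e-10 / 1.76784e-08 ≈ 0.0243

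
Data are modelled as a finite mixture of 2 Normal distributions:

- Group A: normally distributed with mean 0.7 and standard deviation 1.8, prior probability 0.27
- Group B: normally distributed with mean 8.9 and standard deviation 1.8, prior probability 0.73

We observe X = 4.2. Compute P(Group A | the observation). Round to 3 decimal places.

0.628

Apply Bayes' rule: the posterior for each component is proportional to its prior times its likelihood at x.
Component likelihoods at x = 4.2:
  f_A = (1/(1.8·√(2π)))·exp(−(4.2−0.7)²/(2·1.8²)) = 0.221635·exp(-1.89043) = 0.0334683
  f_B = (1/(1.8·√(2π)))·exp(−(4.2−8.9)²/(2·1.8²)) = 0.221635·exp(-3.40895) = 0.00733076
Unnormalised posteriors:
  w_A·f_A = 0.27 × 0.0334683 = 0.00903643
  w_B·f_B = 0.73 × 0.00733076 = 0.00535146
Denominator: 0.00903643 + 0.00535146 = 0.0143879
So the posterior for Group A is 0.00903643 / 0.0143879 ≈ 0.628.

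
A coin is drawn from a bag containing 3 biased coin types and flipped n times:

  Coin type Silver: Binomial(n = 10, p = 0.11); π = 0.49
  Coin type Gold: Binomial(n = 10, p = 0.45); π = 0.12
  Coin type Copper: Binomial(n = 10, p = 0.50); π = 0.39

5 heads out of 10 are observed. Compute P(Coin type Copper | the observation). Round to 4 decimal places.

0.7668

P(component k | x) = w_k·f_k(x) / marginal(x), where marginal(x) = Σ_j w_j·f_j(x).
Component likelihoods at x = 5 heads out of 10:
  p_Silver = C(10,5)·0.11^5·0.89^5 = 252·1.61051e-05·0.558406 = 0.00226628
  p_Gold = C(10,5)·0.45^5·0.55^5 = 252·0.0184528·0.0503284 = 0.234033
  p_Copper = C(10,5)·0.50^5·0.50^5 = 252·0.03125·0.03125 = 0.246094
Unnormalised posteriors:
  w_Silver·p_Silver = 0.49 × 0.00226628 = 0.00111048
  w_Gold·p_Gold = 0.12 × 0.234033 = 0.0280839
  w_Copper·p_Copper = 0.39 × 0.246094 = 0.0959766
Evidence: 0.00111048 + 0.0280839 + 0.0959766 = 0.125171
Responsibility of Coin type Copper: 0.0959766 / 0.125171 ≈ 0.7668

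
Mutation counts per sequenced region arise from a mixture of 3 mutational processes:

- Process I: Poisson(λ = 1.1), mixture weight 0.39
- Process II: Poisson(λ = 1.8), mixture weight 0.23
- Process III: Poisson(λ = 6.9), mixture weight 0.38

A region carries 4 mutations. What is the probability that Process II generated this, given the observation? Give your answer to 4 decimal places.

0.2739

P(component k | x) = π_k·f_k(x) / marginal(x), where marginal(x) = Σ_j π_j·f_j(x).
Poisson probabilities:
  f_I = e^(−1.1)·1.1^4/4! = 0.0203065
  f_II = e^(−1.8)·1.8^4/4! = 0.0723017
  f_III = e^(−6.9)·6.9^4/4! = 0.0951816
Unnormalised posteriors:
  π_I·f_I = 0.39 × 0.0203065 = 0.00791954
  π_II·f_II = 0.23 × 0.0723017 = 0.0166294
  π_III·f_III = 0.38 × 0.0951816 = 0.036169
Normaliser: 0.00791954 + 0.0166294 + 0.036169 = 0.060718
P(Process II | x) = 0.0166294 / 0.060718 ≈ 0.2739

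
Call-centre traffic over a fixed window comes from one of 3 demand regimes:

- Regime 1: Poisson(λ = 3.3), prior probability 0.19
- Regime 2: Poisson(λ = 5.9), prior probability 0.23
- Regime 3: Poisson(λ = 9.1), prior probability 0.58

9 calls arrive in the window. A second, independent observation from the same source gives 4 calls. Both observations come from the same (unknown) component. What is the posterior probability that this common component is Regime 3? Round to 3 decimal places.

0.521

By Bayes' theorem, P(k | x) = π_k f_k(x) / Σ_j π_j f_j(x).
Since both observations come from the same component, the likelihood for component k is f_k(x₁)·f_k(x₂).
  f_1 = [0.00471727] × [0.182252] = 0.000859733
  f_2 = [0.0653985] × [0.138312] = 0.00904538
  f_3 = [0.131683] × [0.0319062] = 0.0042015
Multiply by the mixture weights:
  π_1·f_1 = 0.19 × 0.000859733 = 0.000163349
  π_2·f_2 = 0.23 × 0.00904538 = 0.00208044
  π_3·f_3 = 0.58 × 0.0042015 = 0.00243687
Sum: 0.000163349 + 0.00208044 + 0.00243687 = 0.00468066
Responsibility of Regime 3: 0.00243687 / 0.00468066 ≈ 0.521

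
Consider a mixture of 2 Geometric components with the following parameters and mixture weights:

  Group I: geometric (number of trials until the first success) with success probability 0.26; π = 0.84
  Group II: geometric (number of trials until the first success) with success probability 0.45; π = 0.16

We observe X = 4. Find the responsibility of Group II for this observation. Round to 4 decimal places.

0.1192

Posterior ∝ prior × likelihood, so P(k | x) ∝ π_k f_k(x); normalise over all components.
Geometric probabilities:
  L_I = 0.105358
  L_II = 0.0748688
Prior × likelihood for each component:
  π_I·L_I = 0.84 × 0.105358 = 0.0885009
  π_II·L_II = 0.16 × 0.0748688 = 0.011979
Normaliser: 0.0885009 + 0.011979 = 0.10048
P(Group II | x) = 0.011979 / 0.10048 ≈ 0.1192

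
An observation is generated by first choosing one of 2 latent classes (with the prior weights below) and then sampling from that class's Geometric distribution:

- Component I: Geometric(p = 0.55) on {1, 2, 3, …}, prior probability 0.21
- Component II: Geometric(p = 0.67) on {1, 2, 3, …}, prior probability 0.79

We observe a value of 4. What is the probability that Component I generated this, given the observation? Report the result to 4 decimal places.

P(component k | x) = π_k·f_k(x) / marginal(x), where marginal(x) = Σ_j π_j·f_j(x).
Geometric probabilities:
  f_I = 0.55·(1−0.55)^3 = 0.55·0.091125 = 0.0501187
  f_II = 0.67·(1−0.67)^3 = 0.67·0.035937 = 0.0240778
Prior × likelihood for each component:
  π_I·f_I = 0.21 × 0.0501187 = 0.0105249
  π_II·f_II = 0.79 × 0.0240778 = 0.0190215
Marginal: 0.0105249 + 0.0190215 = 0.0295464
P(Component I | the observation) ≈ 0.3562

0.3562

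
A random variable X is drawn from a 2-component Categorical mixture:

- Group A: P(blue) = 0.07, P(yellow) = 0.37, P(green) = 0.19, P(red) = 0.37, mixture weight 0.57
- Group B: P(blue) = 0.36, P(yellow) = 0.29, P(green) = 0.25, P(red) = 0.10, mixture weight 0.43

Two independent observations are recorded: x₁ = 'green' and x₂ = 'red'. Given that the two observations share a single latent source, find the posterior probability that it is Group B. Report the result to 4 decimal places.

By Bayes' theorem, P(k | x) = w_k f_k(x) / Σ_j w_j f_j(x).
Since both observations come from the same component, the likelihood for component k is f_k(x₁)·f_k(x₂).
  f_A = [0.19] × [0.37] = 0.0703
  f_B = [0.25] × [0.1] = 0.025
Prior × likelihood for each component:
  w_A·f_A = 0.57 × 0.0703 = 0.040071
  w_B·f_B = 0.43 × 0.025 = 0.01075
Evidence: 0.040071 + 0.01075 = 0.050821
P(Group B | x₁, x₂) = 0.01075 / 0.050821 ≈ 0.2115

0.2115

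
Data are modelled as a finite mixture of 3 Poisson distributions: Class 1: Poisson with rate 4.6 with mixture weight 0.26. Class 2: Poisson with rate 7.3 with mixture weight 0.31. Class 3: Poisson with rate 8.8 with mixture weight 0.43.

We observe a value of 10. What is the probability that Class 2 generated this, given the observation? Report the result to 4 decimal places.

Posterior ∝ prior × likelihood, so P(k | x) ∝ π_k f_k(x); normalise over all components.
Evaluate each component's likelihood at the observed value:
  f_1 = 0.0117506
  f_2 = 0.0800048
  f_3 = 0.115684
Weight by the priors:
  π_1·f_1 = 0.26 × 0.0117506 = 0.00305516
  π_2·f_2 = 0.31 × 0.0800048 = 0.0248015
  π_3·f_3 = 0.43 × 0.115684 = 0.049744
Evidence: 0.00305516 + 0.0248015 + 0.049744 = 0.0776006
P(Class 2 | the observation) = 0.0248015 / 0.0776006 ≈ 0.3196

0.3196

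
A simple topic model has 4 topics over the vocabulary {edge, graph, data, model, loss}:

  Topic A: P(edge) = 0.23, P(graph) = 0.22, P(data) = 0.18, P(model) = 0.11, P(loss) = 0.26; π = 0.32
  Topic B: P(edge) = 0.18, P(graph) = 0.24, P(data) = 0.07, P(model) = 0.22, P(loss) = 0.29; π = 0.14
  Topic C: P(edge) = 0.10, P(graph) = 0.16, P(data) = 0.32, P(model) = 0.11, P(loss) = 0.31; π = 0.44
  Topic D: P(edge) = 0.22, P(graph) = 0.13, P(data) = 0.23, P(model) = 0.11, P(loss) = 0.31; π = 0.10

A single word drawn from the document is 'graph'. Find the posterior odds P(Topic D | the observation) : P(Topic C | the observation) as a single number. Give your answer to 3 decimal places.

0.185

Since P(k|x) ∝ w_k f_k(x), the posterior odds are w_i f_i(x) / (w_j f_j(x)).
Component likelihoods at x = 'graph':
  f_A = 0.22
  f_B = 0.24
  f_C = 0.16
  f_D = 0.13
Odds = (0.10/0.44) × (0.13/0.16) = 0.227273 × 0.8125 ≈ 0.185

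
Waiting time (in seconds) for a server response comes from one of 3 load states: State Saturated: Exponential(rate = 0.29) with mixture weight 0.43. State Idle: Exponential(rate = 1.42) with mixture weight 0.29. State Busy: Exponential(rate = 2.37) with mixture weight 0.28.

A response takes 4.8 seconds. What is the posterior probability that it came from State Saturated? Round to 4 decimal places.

0.9854

By Bayes' theorem, P(k | x) = π_k f_k(x) / Σ_j π_j f_j(x).
Evaluate each component's likelihood at the observed value:
  p_Saturated = 0.0720875
  p_Idle = 0.00155646
  p_Busy = 2.71778e-05
Unnormalised posteriors:
  π_Saturated·p_Saturated = 0.43 × 0.0720875 = 0.0309976
  π_Idle·p_Idle = 0.29 × 0.00155646 = 0.000451373
  π_Busy·p_Busy = 0.28 × 2.71778e-05 = 7.60978e-06
Marginal: 0.0309976 + 0.000451373 + 7.60978e-06 = 0.0314566
P(State Saturated | x) = 0.0309976 / 0.0314566 ≈ 0.9854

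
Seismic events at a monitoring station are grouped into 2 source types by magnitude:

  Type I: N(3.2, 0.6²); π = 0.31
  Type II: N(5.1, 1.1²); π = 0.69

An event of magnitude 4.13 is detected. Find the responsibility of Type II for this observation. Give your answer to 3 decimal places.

0.732

P(component k | x) = π_k·f_k(x) / marginal(x), where marginal(x) = Σ_j π_j·f_j(x).
Evaluate each component's likelihood at the observed value:
  L_I = (1/(0.6·√(2π)))·exp(−(4.13−3.2)²/(2·0.6²)) = 0.664904·exp(-1.20125) = 0.200015
  L_II = (1/(1.1·√(2π)))·exp(−(4.13−5.1)²/(2·1.1²)) = 0.362675·exp(-0.38880) = 0.245846
Unnormalised posteriors:
  π_I·L_I = 0.31 × 0.200015 = 0.0620047
  π_II·L_II = 0.69 × 0.245846 = 0.169634
Evidence: 0.0620047 + 0.169634 = 0.231638
So the posterior for Type II is 0.169634 / 0.231638 ≈ 0.732.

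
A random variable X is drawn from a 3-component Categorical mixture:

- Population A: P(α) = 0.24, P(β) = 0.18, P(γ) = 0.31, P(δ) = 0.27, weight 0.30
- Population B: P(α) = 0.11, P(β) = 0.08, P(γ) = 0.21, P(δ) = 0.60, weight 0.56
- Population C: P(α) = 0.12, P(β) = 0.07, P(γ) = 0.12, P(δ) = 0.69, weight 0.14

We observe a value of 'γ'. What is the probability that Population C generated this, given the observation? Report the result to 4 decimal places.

0.0739

P(component k | x) = π_k·f_k(x) / marginal(x), where marginal(x) = Σ_j π_j·f_j(x).
Evaluate each component's likelihood at the observed value:
  f_A = 0.31
  f_B = 0.21
  f_C = 0.12
Unnormalised posteriors:
  π_A·f_A = 0.30 × 0.31 = 0.093
  π_B·f_B = 0.56 × 0.21 = 0.1176
  π_C·f_C = 0.14 × 0.12 = 0.0168
Normaliser: 0.093 + 0.1176 + 0.0168 = 0.2274
P(Population C | the observation) = 0.0168 / 0.2274 ≈ 0.0739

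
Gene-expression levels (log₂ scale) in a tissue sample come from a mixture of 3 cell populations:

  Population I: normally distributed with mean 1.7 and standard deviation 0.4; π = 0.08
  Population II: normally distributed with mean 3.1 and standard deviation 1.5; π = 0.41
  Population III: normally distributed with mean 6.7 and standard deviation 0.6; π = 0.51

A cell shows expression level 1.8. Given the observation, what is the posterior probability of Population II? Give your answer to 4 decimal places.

0.4920

Apply Bayes' rule: the posterior for each component is proportional to its prior times its likelihood at x.
Normal densities:
  p_I = 0.96667
  p_II = 0.182691
  p_III = 2.18899e-15
Unnormalised posteriors:
  w_I·p_I = 0.08 × 0.96667 = 0.0773336
  w_II·p_II = 0.41 × 0.182691 = 0.0749033
  w_III·p_III = 0.51 × 2.18899e-15 = 1.11639e-15
Marginal: 0.0773336 + 0.0749033 + 1.11639e-15 = 0.152237
So the posterior for Population II is 0.0749033 / 0.152237 ≈ 0.4920.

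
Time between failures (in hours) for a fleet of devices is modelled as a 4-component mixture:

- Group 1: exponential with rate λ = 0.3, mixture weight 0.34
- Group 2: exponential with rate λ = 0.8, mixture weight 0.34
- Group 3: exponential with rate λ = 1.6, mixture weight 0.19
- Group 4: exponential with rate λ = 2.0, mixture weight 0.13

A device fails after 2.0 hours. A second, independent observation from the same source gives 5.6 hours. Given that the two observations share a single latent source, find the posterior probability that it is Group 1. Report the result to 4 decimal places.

Posterior ∝ prior × likelihood, so P(k | x) ∝ π_k f_k(x); normalise over all components.
Since both observations come from the same component, the likelihood for component k is f_k(x₁)·f_k(x₂).
  f_1 = [0.164643] × [0.0559122] = 0.00920558
  f_2 = [0.161517] × [0.00906673] = 0.00146443
  f_3 = [0.0652195] × [0.000205514] = 1.34035e-05
  f_4 = [0.0366313] × [2.73484e-05] = 1.00181e-06
Multiply by the mixture weights:
  π_1·f_1 = 0.34 × 0.00920558 = 0.0031299
  π_2·f_2 = 0.34 × 0.00146443 = 0.000497907
  π_3·f_3 = 0.19 × 1.34035e-05 = 2.54667e-06
  π_4·f_4 = 0.13 × 1.00181e-06 = 1.30235e-07
Evidence: 0.0031299 + 0.000497907 + 2.54667e-06 + 1.30235e-07 = 0.00363048
Responsibility of Group 1: 0.0031299 / 0.00363048 ≈ 0.8621

0.8621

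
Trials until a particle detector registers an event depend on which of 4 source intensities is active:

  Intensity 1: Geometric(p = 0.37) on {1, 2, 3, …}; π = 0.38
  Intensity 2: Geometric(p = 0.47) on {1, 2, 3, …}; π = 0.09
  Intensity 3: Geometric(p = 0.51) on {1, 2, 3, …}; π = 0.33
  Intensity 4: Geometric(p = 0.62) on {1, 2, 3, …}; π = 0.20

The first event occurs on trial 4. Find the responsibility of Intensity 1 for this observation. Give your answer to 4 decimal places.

By Bayes' theorem, P(k | x) = P(Z=k) f_k(x) / Σ_j P(Z=j) f_j(x).
Geometric probabilities:
  L_1 = 0.37·(1−0.37)^3 = 0.37·0.250047 = 0.0925174
  L_2 = 0.47·(1−0.47)^3 = 0.47·0.148877 = 0.0699722
  L_3 = 0.51·(1−0.51)^3 = 0.51·0.117649 = 0.060001
  L_4 = 0.62·(1−0.62)^3 = 0.62·0.054872 = 0.0340206
Unnormalised posteriors:
  P(Z=1)·L_1 = 0.38 × 0.0925174 = 0.0351566
  P(Z=2)·L_2 = 0.09 × 0.0699722 = 0.0062975
  P(Z=3)·L_3 = 0.33 × 0.060001 = 0.0198003
  P(Z=4)·L_4 = 0.20 × 0.0340206 = 0.00680413
Sum: 0.0351566 + 0.0062975 + 0.0198003 + 0.00680413 = 0.0680586
So the posterior for Intensity 1 is 0.0351566 / 0.0680586 ≈ 0.5166.

0.5166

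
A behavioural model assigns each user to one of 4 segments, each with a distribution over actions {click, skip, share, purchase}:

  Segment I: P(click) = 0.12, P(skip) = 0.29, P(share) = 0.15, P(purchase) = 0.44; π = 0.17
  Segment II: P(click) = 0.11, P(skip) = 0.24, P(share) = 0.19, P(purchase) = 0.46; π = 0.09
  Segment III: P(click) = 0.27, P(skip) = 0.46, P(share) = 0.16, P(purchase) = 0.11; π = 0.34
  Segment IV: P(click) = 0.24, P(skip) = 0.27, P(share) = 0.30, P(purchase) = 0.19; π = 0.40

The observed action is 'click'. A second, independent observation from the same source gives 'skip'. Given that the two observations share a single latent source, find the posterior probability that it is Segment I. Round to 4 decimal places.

0.0774

P(component k | x) = π_k·f_k(x) / marginal(x), where marginal(x) = Σ_j π_j·f_j(x).
Since both observations come from the same component, the likelihood for component k is f_k(x₁)·f_k(x₂).
  p_I = [0.12] × [0.29] = 0.0348
  p_II = [0.11] × [0.24] = 0.0264
  p_III = [0.27] × [0.46] = 0.1242
  p_IV = [0.24] × [0.27] = 0.0648
Multiply by the mixture weights:
  π_I·p_I = 0.17 × 0.0348 = 0.005916
  π_II·p_II = 0.09 × 0.0264 = 0.002376
  π_III·p_III = 0.34 × 0.1242 = 0.042228
  π_IV·p_IV = 0.40 × 0.0648 = 0.02592
Sum: 0.005916 + 0.002376 + 0.042228 + 0.02592 = 0.07644
Responsibility of Segment I: 0.005916 / 0.07644 ≈ 0.0774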